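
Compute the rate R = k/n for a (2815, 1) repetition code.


Rate = k/n = 1/2815

1/2815


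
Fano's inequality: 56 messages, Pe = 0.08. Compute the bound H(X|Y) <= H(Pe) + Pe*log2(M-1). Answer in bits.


H(Pe) = -Pe*log2(Pe) - (1-Pe)*log2(1-Pe) = -0.08*log2(0.08) - 0.92*log2(0.92) = 0.291508 + 0.110671 = 0.4022. Pe*log2(M-1) = 0.08*log2(55) = 0.462509. Bound = H(Pe) + Pe*log2(M-1) = 0.291508 + 0.110671 + 0.462509 = 0.8647

0.8647 bits


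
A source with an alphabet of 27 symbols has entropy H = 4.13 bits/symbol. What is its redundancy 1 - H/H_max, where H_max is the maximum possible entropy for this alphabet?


H_max = log2(K) = log2(27) = 4.7549 bits/symbol. Redundancy = 1 - H/H_max = 1 - 4.13/4.7549 = 1 - 0.8686 = 0.1314

0.1314


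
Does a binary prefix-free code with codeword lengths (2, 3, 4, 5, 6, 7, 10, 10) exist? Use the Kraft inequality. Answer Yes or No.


Kraft sum = sum(2^(-l_i)) = 0.4941, need <= 1. Result: satisfied (a binary prefix-free code with these lengths exists)

Yes


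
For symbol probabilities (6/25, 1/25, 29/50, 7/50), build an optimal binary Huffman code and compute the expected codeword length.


Huffman construction (repeatedly merge the two least-probable nodes; each merge adds 1 bit to every symbol beneath it): 1/25 + 7/50 = 9/50; 9/50 + 6/25 = 21/50; 21/50 + 29/50 = 1. Resulting codeword lengths (in the order the probabilities were given): (2, 3, 1, 3). L_avg = sum(p_i * l_i) = 6/25*2 + 1/25*3 + 29/50*1 + 7/50*3 = 8/5 = 1.6

1.6 bits


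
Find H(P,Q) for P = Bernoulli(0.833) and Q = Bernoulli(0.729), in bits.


H(P,Q) = -p*log2(q) - (1-p)*log2(1-q). -0.833*log2(0.729) = 0.379856; -0.167*log2(0.271) = 0.314567. H(P,Q) = 0.379856 + 0.314567 = 0.6944

0.6944 bits


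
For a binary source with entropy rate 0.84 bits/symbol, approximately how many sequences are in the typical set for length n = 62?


log2|A_typical| = nH = 62 * 0.84 = 52.08, so |A_typical| ~ 2^52.08 = 4.760e+15

4.760e+15


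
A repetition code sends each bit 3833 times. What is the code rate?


Rate = k/n = 1/3833

1/3833


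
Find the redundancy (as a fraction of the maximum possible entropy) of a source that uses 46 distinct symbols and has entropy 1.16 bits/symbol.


H_max = log2(K) = log2(46) = 5.5236 bits/symbol. Redundancy = 1 - H/H_max = 1 - 1.16/5.5236 = 1 - 0.21 = 0.79

0.79


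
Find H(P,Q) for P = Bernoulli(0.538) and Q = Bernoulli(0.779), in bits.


H(P,Q) = -p*log2(q) - (1-p)*log2(1-q). -0.538*log2(0.779) = 0.193844; -0.462*log2(0.221) = 1.006181. H(P,Q) = 0.193844 + 1.006181 = 1.2

1.2 bits


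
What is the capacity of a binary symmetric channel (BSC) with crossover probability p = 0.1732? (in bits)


H(p) = -p*log2(p) - (1-p)*log2(1-p) = -0.1732*log2(0.1732) - 0.8268*log2(0.8268) = 0.438108 + 0.226865 = 0.665. C = 1 - H(p) = 1 - 0.665 = 0.335

0.335 bits


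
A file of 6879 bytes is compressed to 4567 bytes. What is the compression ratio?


Ratio = original / compressed = 6879 / 4567 = 1.5062

1.5062


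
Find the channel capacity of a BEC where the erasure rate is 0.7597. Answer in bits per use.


C = 1 - epsilon = 1 - 0.7597 = 0.2403

0.2403 bits


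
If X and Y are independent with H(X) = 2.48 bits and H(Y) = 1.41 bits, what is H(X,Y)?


For independent variables, H(X,Y) = H(X) + H(Y) = 2.48 + 1.41 = 3.89

3.89 bits


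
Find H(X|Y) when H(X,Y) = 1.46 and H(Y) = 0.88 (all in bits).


H(X|Y) = H(X,Y) - H(Y) = 1.46 - 0.88 = 0.58

0.58 bits


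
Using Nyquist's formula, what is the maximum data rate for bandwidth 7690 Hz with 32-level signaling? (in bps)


Rate = 2 * B * log2(M) = 2 * 7690 * 5.0 = 76900.0

76900.0 bps


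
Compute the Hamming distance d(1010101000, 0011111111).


Count differing positions: ^ . . ^ . ^ . ^ ^ ^ = 6 differences

6


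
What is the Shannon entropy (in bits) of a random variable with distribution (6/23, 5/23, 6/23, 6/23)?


H = -sum(p_i * log2(p_i)). Terms: -(6/23)*log2(6/23) = 0.505722; -(5/23)*log2(5/23) = 0.478616; -(6/23)*log2(6/23) = 0.505722; -(6/23)*log2(6/23) = 0.505722. H = 0.505722 + 0.478616 + 0.505722 + 0.505722 = 1.9958

1.9958 bits


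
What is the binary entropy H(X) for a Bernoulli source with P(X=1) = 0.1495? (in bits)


H = -p*log2(p) - (1-p)*log2(1-p). -0.1495*log2(0.1495) = 0.409897; -0.8505*log2(0.8505) = 0.198691. H = 0.409897 + 0.198691 = 0.6086

0.6086 bits


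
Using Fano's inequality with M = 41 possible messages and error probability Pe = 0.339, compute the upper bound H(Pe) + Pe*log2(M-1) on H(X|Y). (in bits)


H(Pe) = -Pe*log2(Pe) - (1-Pe)*log2(1-Pe) = -0.339*log2(0.339) - 0.661*log2(0.661) = 0.529058 + 0.394801 = 0.9239. Pe*log2(M-1) = 0.339*log2(40) = 1.804134. Bound = H(Pe) + Pe*log2(M-1) = 0.529058 + 0.394801 + 1.804134 = 2.728

2.728 bits


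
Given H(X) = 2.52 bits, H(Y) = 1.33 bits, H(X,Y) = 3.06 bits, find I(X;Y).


I(X;Y) = H(X) + H(Y) - H(X,Y) = 2.52 + 1.33 - 3.06 = 0.79

0.79 bits


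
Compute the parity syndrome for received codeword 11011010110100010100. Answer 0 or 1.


Syndrome = XOR of all bits = 1 XOR 1 XOR 0 XOR 1 XOR 1 XOR 0 XOR 1 XOR 0 XOR 1 XOR 1 XOR 0 XOR 1 XOR 0 XOR 0 XOR 0 XOR 1 XOR 0 XOR 1 XOR 0 XOR 0 = 0

0


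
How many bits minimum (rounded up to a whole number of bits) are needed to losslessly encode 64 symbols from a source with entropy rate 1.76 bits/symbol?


Minimum bits >= n * H = 64 * 1.76 = 112.64, rounded up to a whole number of bits = 113

113 bits


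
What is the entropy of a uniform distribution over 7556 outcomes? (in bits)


H = log2(n) = log2(7556) = 12.8834

12.8834 bits


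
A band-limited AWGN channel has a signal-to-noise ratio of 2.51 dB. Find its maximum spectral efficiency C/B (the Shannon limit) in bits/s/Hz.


SNR_linear = 10^(2.51/10) = 1.7824; C/B = log2(1 + SNR_linear) = log2(1 + 1.7824) = 1.4763

1.4763 bits/s/Hz


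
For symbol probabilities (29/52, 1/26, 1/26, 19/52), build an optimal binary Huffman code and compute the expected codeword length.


Huffman construction (repeatedly merge the two least-probable nodes; each merge adds 1 bit to every symbol beneath it): 1/26 + 1/26 = 1/13; 1/13 + 19/52 = 23/52; 23/52 + 29/52 = 1. Resulting codeword lengths (in the order the probabilities were given): (1, 3, 3, 2). L_avg = sum(p_i * l_i) = 29/52*1 + 1/26*3 + 1/26*3 + 19/52*2 = 79/52 = 1.5192

1.5192 bits


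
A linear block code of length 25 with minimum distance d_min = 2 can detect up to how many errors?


Detection capability = d_min - 1 = 2 - 1 = 1

1 errors


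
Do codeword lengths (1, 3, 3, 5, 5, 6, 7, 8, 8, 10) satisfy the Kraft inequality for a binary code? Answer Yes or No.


Kraft sum = sum(2^(-l_i)) = 0.8447, need <= 1. Result: satisfied (a binary prefix-free code with these lengths exists)

Yes


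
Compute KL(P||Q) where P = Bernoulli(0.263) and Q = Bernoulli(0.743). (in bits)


KL = p*log2(p/q) + (1-p)*log2((1-p)/(1-q)) = 0.263*log2(0.263/0.743) + 0.737*log2(0.737/0.257) = 0.7261

0.7261 bits


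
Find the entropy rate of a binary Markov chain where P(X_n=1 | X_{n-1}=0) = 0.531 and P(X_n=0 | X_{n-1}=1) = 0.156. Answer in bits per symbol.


Stationary distribution: pi_0 = p10/(p01+p10) = 0.2271, pi_1 = 0.7729. Entropy rate H' = pi_0*H(p01) + pi_1*H(p10) = 0.2271*0.9972 + 0.7729*0.6247 = 0.7093

0.7093 bits/symbol


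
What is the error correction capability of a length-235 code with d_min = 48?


Correction capability = floor((d-1)/2) = floor((48-1)/2) = 23

23 errors


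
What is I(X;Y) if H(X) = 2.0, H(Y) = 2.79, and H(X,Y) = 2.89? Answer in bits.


I(X;Y) = H(X) + H(Y) - H(X,Y) = 2.0 + 2.79 - 2.89 = 1.9

1.9 bits


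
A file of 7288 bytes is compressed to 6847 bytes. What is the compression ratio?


Ratio = original / compressed = 7288 / 6847 = 1.0644

1.0644


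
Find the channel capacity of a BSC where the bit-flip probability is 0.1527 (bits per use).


H(p) = -p*log2(p) - (1-p)*log2(1-p) = -0.1527*log2(0.1527) - 0.8473*log2(0.8473) = 0.414005 + 0.202551 = 0.6166. C = 1 - H(p) = 1 - 0.6166 = 0.3834

0.3834 bits


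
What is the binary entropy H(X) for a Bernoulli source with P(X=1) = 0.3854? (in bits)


H = -p*log2(p) - (1-p)*log2(1-p). -0.3854*log2(0.3854) = 0.530145; -0.6146*log2(0.6146) = 0.431621. H = 0.530145 + 0.431621 = 0.9618

0.9618 bits


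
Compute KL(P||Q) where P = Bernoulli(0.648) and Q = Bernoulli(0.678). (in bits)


KL = p*log2(p/q) + (1-p)*log2((1-p)/(1-q)) = 0.648*log2(0.648/0.678) + 0.352*log2(0.352/0.322) = 0.0029

0.0029 bits


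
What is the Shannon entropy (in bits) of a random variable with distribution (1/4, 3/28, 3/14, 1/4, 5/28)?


H = -sum(p_i * log2(p_i)). Terms: -(1/4)*log2(1/4) = 0.500000; -(3/28)*log2(3/28) = 0.345256; -(3/14)*log2(3/14) = 0.476227; -(1/4)*log2(1/4) = 0.500000; -(5/28)*log2(5/28) = 0.443826. H = 0.500000 + 0.345256 + 0.476227 + 0.500000 + 0.443826 = 2.2653

2.2653 bits


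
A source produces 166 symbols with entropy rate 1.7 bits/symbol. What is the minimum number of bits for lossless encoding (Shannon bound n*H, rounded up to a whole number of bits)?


Minimum bits >= n * H = 166 * 1.7 = 282.2, rounded up to a whole number of bits = 283

283 bits


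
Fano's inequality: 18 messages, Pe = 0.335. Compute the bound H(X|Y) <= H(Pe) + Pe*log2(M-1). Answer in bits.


H(Pe) = -Pe*log2(Pe) - (1-Pe)*log2(1-Pe) = -0.335*log2(0.335) - 0.665*log2(0.665) = 0.528552 + 0.391402 = 0.92. Pe*log2(M-1) = 0.335*log2(17) = 1.369300. Bound = H(Pe) + Pe*log2(M-1) = 0.528552 + 0.391402 + 1.369300 = 2.2893

2.2893 bits


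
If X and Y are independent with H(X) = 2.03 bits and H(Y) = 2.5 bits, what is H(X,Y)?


For independent variables, H(X,Y) = H(X) + H(Y) = 2.03 + 2.5 = 4.53

4.53 bits


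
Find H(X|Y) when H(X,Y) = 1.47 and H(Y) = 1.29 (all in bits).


H(X|Y) = H(X,Y) - H(Y) = 1.47 - 1.29 = 0.18

0.18 bits


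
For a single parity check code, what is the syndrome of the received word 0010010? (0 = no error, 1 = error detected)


Syndrome = XOR of all bits = 0 XOR 0 XOR 1 XOR 0 XOR 0 XOR 1 XOR 0 = 0

0


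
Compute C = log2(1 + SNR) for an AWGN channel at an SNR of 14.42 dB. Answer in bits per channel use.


SNR_linear = 10^(14.42/10) = 27.6694; C = log2(1 + SNR_linear) = log2(1 + 27.6694) = 4.8414

4.8414 bits/channel use


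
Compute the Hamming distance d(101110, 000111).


Count differing positions: ^ . ^ . . ^ = 3 differences

3


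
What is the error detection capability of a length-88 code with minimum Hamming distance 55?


Detection capability = d_min - 1 = 55 - 1 = 54

54 errors


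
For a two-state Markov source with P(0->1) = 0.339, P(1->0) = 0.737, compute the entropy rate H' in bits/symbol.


Stationary distribution: pi_0 = p10/(p01+p10) = 0.6849, pi_1 = 0.3151. Entropy rate H' = pi_0*H(p01) + pi_1*H(p10) = 0.6849*0.9239 + 0.3151*0.8312 = 0.8947

0.8947 bits/symbol


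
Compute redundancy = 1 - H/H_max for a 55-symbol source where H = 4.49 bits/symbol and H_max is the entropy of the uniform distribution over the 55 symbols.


H_max = log2(K) = log2(55) = 5.7814 bits/symbol. Redundancy = 1 - H/H_max = 1 - 4.49/5.7814 = 1 - 0.7766 = 0.2234

0.2234


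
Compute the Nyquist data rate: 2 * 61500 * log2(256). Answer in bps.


Rate = 2 * B * log2(M) = 2 * 61500 * 8.0 = 984000.0

984000.0 bps


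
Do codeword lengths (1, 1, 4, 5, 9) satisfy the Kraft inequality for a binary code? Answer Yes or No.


Kraft sum = sum(2^(-l_i)) = 1.0957, need <= 1. Result: violated (a binary prefix-free code with these lengths cannot exist)

No


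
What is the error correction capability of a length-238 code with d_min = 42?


Correction capability = floor((d-1)/2) = floor((42-1)/2) = 20

20 errors


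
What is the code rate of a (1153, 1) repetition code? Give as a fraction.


Rate = k/n = 1/1153

1/1153


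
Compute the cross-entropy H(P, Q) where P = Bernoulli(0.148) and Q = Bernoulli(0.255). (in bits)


H(P,Q) = -p*log2(q) - (1-p)*log2(1-q). -0.148*log2(0.255) = 0.291772; -0.852*log2(0.745) = 0.361834. H(P,Q) = 0.291772 + 0.361834 = 0.6536

0.6536 bits


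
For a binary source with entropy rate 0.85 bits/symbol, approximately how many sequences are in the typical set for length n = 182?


log2|A_typical| = nH = 182 * 0.85 = 154.7, so |A_typical| ~ 2^154.7 = 3.710e+46

3.710e+46


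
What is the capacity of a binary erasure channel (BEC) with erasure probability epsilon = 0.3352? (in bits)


C = 1 - epsilon = 1 - 0.3352 = 0.6648

0.6648 bits


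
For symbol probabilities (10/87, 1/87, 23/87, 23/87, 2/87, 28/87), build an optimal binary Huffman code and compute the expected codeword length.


Huffman construction (repeatedly merge the two least-probable nodes; each merge adds 1 bit to every symbol beneath it): 1/87 + 2/87 = 1/29; 1/29 + 10/87 = 13/87; 13/87 + 23/87 = 12/29; 23/87 + 28/87 = 17/29; 12/29 + 17/29 = 1. Resulting codeword lengths (in the order the probabilities were given): (3, 4, 2, 2, 4, 2). L_avg = sum(p_i * l_i) = 10/87*3 + 1/87*4 + 23/87*2 + 23/87*2 + 2/87*4 + 28/87*2 = 190/87 = 2.1839

2.1839 bits


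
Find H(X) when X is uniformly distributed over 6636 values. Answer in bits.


H = log2(n) = log2(6636) = 12.6961

12.6961 bits


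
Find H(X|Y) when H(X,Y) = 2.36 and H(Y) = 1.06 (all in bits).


H(X|Y) = H(X,Y) - H(Y) = 2.36 - 1.06 = 1.3

1.3 bits


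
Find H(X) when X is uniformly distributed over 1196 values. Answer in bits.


H = log2(n) = log2(1196) = 10.224

10.224 bits


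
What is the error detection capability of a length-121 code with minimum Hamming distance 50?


Detection capability = d_min - 1 = 50 - 1 = 49

49 errors


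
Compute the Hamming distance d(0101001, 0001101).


Count differing positions: . ^ . . ^ . . = 2 differences

2


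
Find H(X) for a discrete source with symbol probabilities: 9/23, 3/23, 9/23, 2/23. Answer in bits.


H = -sum(p_i * log2(p_i)). Terms: -(9/23)*log2(9/23) = 0.529684; -(3/23)*log2(3/23) = 0.383296; -(9/23)*log2(9/23) = 0.529684; -(2/23)*log2(2/23) = 0.306397. H = 0.529684 + 0.383296 + 0.529684 + 0.306397 = 1.7491

1.7491 bits


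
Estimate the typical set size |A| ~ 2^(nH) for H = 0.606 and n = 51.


log2|A_typical| = nH = 51 * 0.606 = 30.906, so |A_typical| ~ 2^30.906 = 2.012e+09

2.012e+09


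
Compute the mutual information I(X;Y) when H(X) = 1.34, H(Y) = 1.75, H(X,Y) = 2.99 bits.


I(X;Y) = H(X) + H(Y) - H(X,Y) = 1.34 + 1.75 - 2.99 = 0.1

0.1 bits


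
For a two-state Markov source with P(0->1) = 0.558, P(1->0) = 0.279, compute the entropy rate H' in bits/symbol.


Stationary distribution: pi_0 = p10/(p01+p10) = 0.3333, pi_1 = 0.6667. Entropy rate H' = pi_0*H(p01) + pi_1*H(p10) = 0.3333*0.9903 + 0.6667*0.8541 = 0.8995

0.8995 bits/symbol


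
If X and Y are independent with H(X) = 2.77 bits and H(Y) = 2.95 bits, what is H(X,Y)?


For independent variables, H(X,Y) = H(X) + H(Y) = 2.77 + 2.95 = 5.72

5.72 bits


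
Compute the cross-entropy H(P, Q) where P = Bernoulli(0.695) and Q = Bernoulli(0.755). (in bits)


H(P,Q) = -p*log2(q) - (1-p)*log2(1-q). -0.695*log2(0.755) = 0.281789; -0.305*log2(0.245) = 0.618890. H(P,Q) = 0.281789 + 0.618890 = 0.9007

0.9007 bits


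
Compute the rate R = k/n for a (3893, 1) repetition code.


Rate = k/n = 1/3893

1/3893


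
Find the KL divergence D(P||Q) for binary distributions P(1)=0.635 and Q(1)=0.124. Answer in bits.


KL = p*log2(p/q) + (1-p)*log2((1-p)/(1-q)) = 0.635*log2(0.635/0.124) + 0.365*log2(0.365/0.876) = 1.0353

1.0353 bits


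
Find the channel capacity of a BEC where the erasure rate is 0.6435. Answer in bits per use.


C = 1 - epsilon = 1 - 0.6435 = 0.3565

0.3565 bits


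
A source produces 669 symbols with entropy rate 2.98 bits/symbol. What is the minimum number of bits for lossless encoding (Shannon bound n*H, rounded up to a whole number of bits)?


Minimum bits >= n * H = 669 * 2.98 = 1993.62, rounded up to a whole number of bits = 1994

1994 bits


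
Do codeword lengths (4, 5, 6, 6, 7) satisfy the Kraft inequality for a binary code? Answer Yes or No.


Kraft sum = sum(2^(-l_i)) = 0.1328, need <= 1. Result: satisfied (a binary prefix-free code with these lengths exists)

Yes


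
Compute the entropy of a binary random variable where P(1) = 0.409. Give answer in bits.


H = -p*log2(p) - (1-p)*log2(1-p). -0.409*log2(0.409) = 0.527539; -0.591*log2(0.591) = 0.448433. H = 0.527539 + 0.448433 = 0.976

0.976 bits


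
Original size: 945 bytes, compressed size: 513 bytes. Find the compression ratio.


Ratio = original / compressed = 945 / 513 = 1.8421

1.8421


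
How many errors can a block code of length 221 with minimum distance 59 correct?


Correction capability = floor((d-1)/2) = floor((59-1)/2) = 29

29 errors


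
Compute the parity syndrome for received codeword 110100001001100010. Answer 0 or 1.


Syndrome = XOR of all bits = 1 XOR 1 XOR 0 XOR 1 XOR 0 XOR 0 XOR 0 XOR 0 XOR 1 XOR 0 XOR 0 XOR 1 XOR 1 XOR 0 XOR 0 XOR 0 XOR 1 XOR 0 = 1

1


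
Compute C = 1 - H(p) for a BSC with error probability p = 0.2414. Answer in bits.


H(p) = -p*log2(p) - (1-p)*log2(1-p) = -0.2414*log2(0.2414) - 0.7586*log2(0.7586) = 0.494991 + 0.302369 = 0.7974. C = 1 - H(p) = 1 - 0.7974 = 0.2026

0.2026 bits


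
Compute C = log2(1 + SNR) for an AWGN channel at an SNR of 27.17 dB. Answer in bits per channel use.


SNR_linear = 10^(27.17/10) = 521.1947; C = log2(1 + SNR_linear) = log2(1 + 521.1947) = 9.0284

9.0284 bits/channel use


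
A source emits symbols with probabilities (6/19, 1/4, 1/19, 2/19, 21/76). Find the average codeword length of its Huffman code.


Huffman construction (repeatedly merge the two least-probable nodes; each merge adds 1 bit to every symbol beneath it): 1/19 + 2/19 = 3/19; 3/19 + 1/4 = 31/76; 21/76 + 6/19 = 45/76; 31/76 + 45/76 = 1. Resulting codeword lengths (in the order the probabilities were given): (2, 2, 3, 3, 2). L_avg = sum(p_i * l_i) = 6/19*2 + 1/4*2 + 1/19*3 + 2/19*3 + 21/76*2 = 41/19 = 2.1579

2.1579 bits


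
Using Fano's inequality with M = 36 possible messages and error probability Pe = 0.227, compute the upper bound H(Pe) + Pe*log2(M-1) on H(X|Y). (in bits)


H(Pe) = -Pe*log2(Pe) - (1-Pe)*log2(1-Pe) = -0.227*log2(0.227) - 0.773*log2(0.773) = 0.485607 + 0.287138 = 0.7727. Pe*log2(M-1) = 0.227*log2(35) = 1.164347. Bound = H(Pe) + Pe*log2(M-1) = 0.485607 + 0.287138 + 1.164347 = 1.9371

1.9371 bits


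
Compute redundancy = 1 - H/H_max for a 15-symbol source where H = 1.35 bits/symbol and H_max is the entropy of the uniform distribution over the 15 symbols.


H_max = log2(K) = log2(15) = 3.9069 bits/symbol. Redundancy = 1 - H/H_max = 1 - 1.35/3.9069 = 1 - 0.3455 = 0.6545

0.6545


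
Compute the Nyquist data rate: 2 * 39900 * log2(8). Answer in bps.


Rate = 2 * B * log2(M) = 2 * 39900 * 3.0 = 239400.0

239400.0 bps


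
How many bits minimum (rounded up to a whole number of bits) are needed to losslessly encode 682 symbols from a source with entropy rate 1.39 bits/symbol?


Minimum bits >= n * H = 682 * 1.39 = 947.98, rounded up to a whole number of bits = 948

948 bits


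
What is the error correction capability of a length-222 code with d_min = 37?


Correction capability = floor((d-1)/2) = floor((37-1)/2) = 18

18 errors


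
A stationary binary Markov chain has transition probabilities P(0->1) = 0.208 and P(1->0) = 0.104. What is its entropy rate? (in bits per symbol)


Stationary distribution: pi_0 = p10/(p01+p10) = 0.3333, pi_1 = 0.6667. Entropy rate H' = pi_0*H(p01) + pi_1*H(p10) = 0.3333*0.7376 + 0.6667*0.4815 = 0.5669

0.5669 bits/symbol


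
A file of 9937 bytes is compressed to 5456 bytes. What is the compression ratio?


Ratio = original / compressed = 9937 / 5456 = 1.8213

1.8213


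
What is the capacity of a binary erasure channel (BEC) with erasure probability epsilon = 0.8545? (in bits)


C = 1 - epsilon = 1 - 0.8545 = 0.1455

0.1455 bits


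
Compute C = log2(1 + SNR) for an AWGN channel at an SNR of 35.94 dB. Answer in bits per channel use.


SNR_linear = 10^(35.94/10) = 3926.4494; C = log2(1 + SNR_linear) = log2(1 + 3926.4494) = 11.9394

11.9394 bits/channel use


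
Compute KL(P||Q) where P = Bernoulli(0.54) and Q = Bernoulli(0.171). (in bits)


KL = p*log2(p/q) + (1-p)*log2((1-p)/(1-q)) = 0.54*log2(0.54/0.171) + 0.46*log2(0.46/0.829) = 0.505

0.505 bits


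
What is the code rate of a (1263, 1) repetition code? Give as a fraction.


Rate = k/n = 1/1263

1/1263


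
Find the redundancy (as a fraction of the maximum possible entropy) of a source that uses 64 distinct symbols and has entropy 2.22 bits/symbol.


H_max = log2(K) = log2(64) = 6.0 bits/symbol. Redundancy = 1 - H/H_max = 1 - 2.22/6.0 = 1 - 0.37 = 0.63

0.63


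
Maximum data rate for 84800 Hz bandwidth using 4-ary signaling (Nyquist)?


Rate = 2 * B * log2(M) = 2 * 84800 * 2.0 = 339200.0

339200.0 bps


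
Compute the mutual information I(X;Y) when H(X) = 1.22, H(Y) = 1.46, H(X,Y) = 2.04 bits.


I(X;Y) = H(X) + H(Y) - H(X,Y) = 1.22 + 1.46 - 2.04 = 0.64

0.64 bits


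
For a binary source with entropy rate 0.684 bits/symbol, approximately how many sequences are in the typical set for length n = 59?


log2|A_typical| = nH = 59 * 0.684 = 40.356, so |A_typical| ~ 2^40.356 = 1.407e+12

1.407e+12


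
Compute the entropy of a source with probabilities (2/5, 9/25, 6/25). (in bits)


H = -sum(p_i * log2(p_i)). Terms: -(2/5)*log2(2/5) = 0.528771; -(9/25)*log2(9/25) = 0.530615; -(6/25)*log2(6/25) = 0.494134. H = 0.528771 + 0.530615 + 0.494134 = 1.5535

1.5535 bits


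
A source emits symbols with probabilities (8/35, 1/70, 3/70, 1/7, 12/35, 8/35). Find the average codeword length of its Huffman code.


Huffman construction (repeatedly merge the two least-probable nodes; each merge adds 1 bit to every symbol beneath it): 1/70 + 3/70 = 2/35; 2/35 + 1/7 = 1/5; 1/5 + 8/35 = 3/7; 8/35 + 12/35 = 4/7; 3/7 + 4/7 = 1. Resulting codeword lengths (in the order the probabilities were given): (2, 4, 4, 3, 2, 2). L_avg = sum(p_i * l_i) = 8/35*2 + 1/70*4 + 3/70*4 + 1/7*3 + 12/35*2 + 8/35*2 = 79/35 = 2.2571

2.2571 bits


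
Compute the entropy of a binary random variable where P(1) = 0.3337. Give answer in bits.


H = -p*log2(p) - (1-p)*log2(1-p). -0.3337*log2(0.3337) = 0.528373; -0.6663*log2(0.6663) = 0.390289. H = 0.528373 + 0.390289 = 0.9187

0.9187 bits


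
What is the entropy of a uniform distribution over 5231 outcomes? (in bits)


H = log2(n) = log2(5231) = 12.3529

12.3529 bits


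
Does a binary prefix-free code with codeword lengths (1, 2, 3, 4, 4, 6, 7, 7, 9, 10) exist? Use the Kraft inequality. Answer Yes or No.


Kraft sum = sum(2^(-l_i)) = 1.0342, need <= 1. Result: violated (a binary prefix-free code with these lengths cannot exist)

No


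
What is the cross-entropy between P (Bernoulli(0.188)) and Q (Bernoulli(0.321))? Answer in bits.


H(P,Q) = -p*log2(q) - (1-p)*log2(1-q). -0.188*log2(0.321) = 0.308199; -0.812*log2(0.679) = 0.453515. H(P,Q) = 0.308199 + 0.453515 = 0.7617

0.7617 bits


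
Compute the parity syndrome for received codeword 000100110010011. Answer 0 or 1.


Syndrome = XOR of all bits = 0 XOR 0 XOR 0 XOR 1 XOR 0 XOR 0 XOR 1 XOR 1 XOR 0 XOR 0 XOR 1 XOR 0 XOR 0 XOR 1 XOR 1 = 0

0


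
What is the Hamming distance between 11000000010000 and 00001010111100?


Count differing positions: ^ ^ . . ^ . ^ . ^ . ^ ^ . . = 7 differences

7


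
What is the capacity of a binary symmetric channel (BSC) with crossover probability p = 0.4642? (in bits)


H(p) = -p*log2(p) - (1-p)*log2(1-p) = -0.4642*log2(0.4642) - 0.5358*log2(0.5358) = 0.513954 + 0.482345 = 0.9963. C = 1 - H(p) = 1 - 0.9963 = 0.0037

0.0037 bits


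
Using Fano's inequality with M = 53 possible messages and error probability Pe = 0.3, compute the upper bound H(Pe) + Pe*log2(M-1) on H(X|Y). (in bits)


H(Pe) = -Pe*log2(Pe) - (1-Pe)*log2(1-Pe) = -0.3*log2(0.3) - 0.7*log2(0.7) = 0.521090 + 0.360201 = 0.8813. Pe*log2(M-1) = 0.3*log2(52) = 1.710132. Bound = H(Pe) + Pe*log2(M-1) = 0.521090 + 0.360201 + 1.710132 = 2.5914

2.5914 bits


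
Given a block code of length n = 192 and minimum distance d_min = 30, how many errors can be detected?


Detection capability = d_min - 1 = 30 - 1 = 29

29 errors


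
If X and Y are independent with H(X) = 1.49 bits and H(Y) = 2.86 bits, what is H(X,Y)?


For independent variables, H(X,Y) = H(X) + H(Y) = 1.49 + 2.86 = 4.35

4.35 bits


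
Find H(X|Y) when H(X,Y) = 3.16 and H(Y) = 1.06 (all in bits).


H(X|Y) = H(X,Y) - H(Y) = 3.16 - 1.06 = 2.1

2.1 bits


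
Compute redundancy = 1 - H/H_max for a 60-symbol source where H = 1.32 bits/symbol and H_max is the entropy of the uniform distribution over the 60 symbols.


H_max = log2(K) = log2(60) = 5.9069 bits/symbol. Redundancy = 1 - H/H_max = 1 - 1.32/5.9069 = 1 - 0.2235 = 0.7765

0.7765


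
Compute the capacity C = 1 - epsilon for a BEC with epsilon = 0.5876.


C = 1 - epsilon = 1 - 0.5876 = 0.4124

0.4124 bits


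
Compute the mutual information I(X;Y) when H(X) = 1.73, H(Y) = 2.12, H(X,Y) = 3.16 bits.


I(X;Y) = H(X) + H(Y) - H(X,Y) = 1.73 + 2.12 - 3.16 = 0.69

0.69 bits


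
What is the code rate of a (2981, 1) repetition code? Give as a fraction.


Rate = k/n = 1/2981

1/2981


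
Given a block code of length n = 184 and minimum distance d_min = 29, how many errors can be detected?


Detection capability = d_min - 1 = 29 - 1 = 28

28 errors


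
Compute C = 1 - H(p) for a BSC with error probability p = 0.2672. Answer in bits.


H(p) = -p*log2(p) - (1-p)*log2(1-p) = -0.2672*log2(0.2672) - 0.7328*log2(0.7328) = 0.508751 + 0.328667 = 0.8374. C = 1 - H(p) = 1 - 0.8374 = 0.1626

0.1626 bits


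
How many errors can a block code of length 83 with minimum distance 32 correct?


Correction capability = floor((d-1)/2) = floor((32-1)/2) = 15

15 errors


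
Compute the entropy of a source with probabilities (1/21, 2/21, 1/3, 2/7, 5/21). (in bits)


H = -sum(p_i * log2(p_i)). Terms: -(1/21)*log2(1/21) = 0.209158; -(2/21)*log2(2/21) = 0.323078; -(1/3)*log2(1/3) = 0.528321; -(2/7)*log2(2/7) = 0.516387; -(5/21)*log2(5/21) = 0.492950. H = 0.209158 + 0.323078 + 0.528321 + 0.516387 + 0.492950 = 2.0699

2.0699 bits


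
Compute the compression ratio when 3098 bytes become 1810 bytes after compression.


Ratio = original / compressed = 3098 / 1810 = 1.7116

1.7116


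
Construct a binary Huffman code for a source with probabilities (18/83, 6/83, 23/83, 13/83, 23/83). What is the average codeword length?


Huffman construction (repeatedly merge the two least-probable nodes; each merge adds 1 bit to every symbol beneath it): 6/83 + 13/83 = 19/83; 18/83 + 19/83 = 37/83; 23/83 + 23/83 = 46/83; 37/83 + 46/83 = 1. Resulting codeword lengths (in the order the probabilities were given): (2, 3, 2, 3, 2). L_avg = sum(p_i * l_i) = 18/83*2 + 6/83*3 + 23/83*2 + 13/83*3 + 23/83*2 = 185/83 = 2.2289

2.2289 bits


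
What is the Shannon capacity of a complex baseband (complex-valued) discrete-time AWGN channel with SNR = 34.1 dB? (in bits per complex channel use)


SNR_linear = 10^(34.1/10) = 2570.3958; C = log2(1 + SNR_linear) = log2(1 + 2570.3958) = 11.3283

11.3283 bits/channel use


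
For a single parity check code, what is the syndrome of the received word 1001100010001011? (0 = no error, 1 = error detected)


Syndrome = XOR of all bits = 1 XOR 0 XOR 0 XOR 1 XOR 1 XOR 0 XOR 0 XOR 0 XOR 1 XOR 0 XOR 0 XOR 0 XOR 1 XOR 0 XOR 1 XOR 1 = 1

1


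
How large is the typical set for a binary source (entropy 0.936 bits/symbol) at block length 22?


log2|A_typical| = nH = 22 * 0.936 = 20.592, so |A_typical| ~ 2^20.592 = 1.581e+06

1.581e+06


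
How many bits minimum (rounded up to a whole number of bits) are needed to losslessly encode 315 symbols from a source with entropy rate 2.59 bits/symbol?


Minimum bits >= n * H = 315 * 2.59 = 815.85, rounded up to a whole number of bits = 816

816 bits


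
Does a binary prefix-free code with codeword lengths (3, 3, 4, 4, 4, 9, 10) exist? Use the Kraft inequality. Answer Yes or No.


Kraft sum = sum(2^(-l_i)) = 0.4404, need <= 1. Result: satisfied (a binary prefix-free code with these lengths exists)

Yes


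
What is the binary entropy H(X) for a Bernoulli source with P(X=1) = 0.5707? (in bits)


H = -p*log2(p) - (1-p)*log2(1-p). -0.5707*log2(0.5707) = 0.461808; -0.4293*log2(0.4293) = 0.523721. H = 0.461808 + 0.523721 = 0.9855

0.9855 bits


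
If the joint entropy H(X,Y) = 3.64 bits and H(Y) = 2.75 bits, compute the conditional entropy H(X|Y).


H(X|Y) = H(X,Y) - H(Y) = 3.64 - 2.75 = 0.89

0.89 bits


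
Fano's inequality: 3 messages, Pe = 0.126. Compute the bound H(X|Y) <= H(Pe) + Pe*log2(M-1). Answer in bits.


H(Pe) = -Pe*log2(Pe) - (1-Pe)*log2(1-Pe) = -0.126*log2(0.126) - 0.874*log2(0.874) = 0.376552 + 0.169814 = 0.5464. Pe*log2(M-1) = 0.126*log2(2) = 0.126000. Bound = H(Pe) + Pe*log2(M-1) = 0.376552 + 0.169814 + 0.126000 = 0.6724

0.6724 bits


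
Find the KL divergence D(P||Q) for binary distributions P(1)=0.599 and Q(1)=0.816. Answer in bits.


KL = p*log2(p/q) + (1-p)*log2((1-p)/(1-q)) = 0.599*log2(0.599/0.816) + 0.401*log2(0.401/0.184) = 0.1835

0.1835 bits


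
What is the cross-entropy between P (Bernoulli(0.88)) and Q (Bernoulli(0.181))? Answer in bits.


H(P,Q) = -p*log2(q) - (1-p)*log2(1-q). -0.88*log2(0.181) = 2.170026; -0.12*log2(0.819) = 0.034568. H(P,Q) = 2.170026 + 0.034568 = 2.2046

2.2046 bits


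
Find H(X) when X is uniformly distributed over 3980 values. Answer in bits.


H = log2(n) = log2(3980) = 11.9586

11.9586 bits


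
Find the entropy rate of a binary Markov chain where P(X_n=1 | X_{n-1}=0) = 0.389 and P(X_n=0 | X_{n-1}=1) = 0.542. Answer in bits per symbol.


Stationary distribution: pi_0 = p10/(p01+p10) = 0.5822, pi_1 = 0.4178. Entropy rate H' = pi_0*H(p01) + pi_1*H(p10) = 0.5822*0.9642 + 0.4178*0.9949 = 0.977

0.977 bits/symbol


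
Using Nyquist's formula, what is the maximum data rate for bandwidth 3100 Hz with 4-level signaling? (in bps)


Rate = 2 * B * log2(M) = 2 * 3100 * 2.0 = 12400.0

12400.0 bps


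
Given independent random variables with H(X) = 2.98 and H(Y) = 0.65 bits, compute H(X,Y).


For independent variables, H(X,Y) = H(X) + H(Y) = 2.98 + 0.65 = 3.63

3.63 bits


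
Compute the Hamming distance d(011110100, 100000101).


Count differing positions: ^ ^ ^ ^ ^ . . . ^ = 6 differences

6


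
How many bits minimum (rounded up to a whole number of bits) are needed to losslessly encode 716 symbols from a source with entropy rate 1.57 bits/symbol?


Minimum bits >= n * H = 716 * 1.57 = 1124.12, rounded up to a whole number of bits = 1125

1125 bits


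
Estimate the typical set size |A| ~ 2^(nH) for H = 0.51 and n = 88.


log2|A_typical| = nH = 88 * 0.51 = 44.88, so |A_typical| ~ 2^44.88 = 3.238e+13

3.238e+13


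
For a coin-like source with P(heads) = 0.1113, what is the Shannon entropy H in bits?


H = -p*log2(p) - (1-p)*log2(1-p). -0.1113*log2(0.1113) = 0.352540; -0.8887*log2(0.8887) = 0.151285. H = 0.352540 + 0.151285 = 0.5038

0.5038 bits


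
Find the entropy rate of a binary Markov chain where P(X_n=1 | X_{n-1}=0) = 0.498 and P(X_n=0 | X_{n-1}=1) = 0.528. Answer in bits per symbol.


Stationary distribution: pi_0 = p10/(p01+p10) = 0.5146, pi_1 = 0.4854. Entropy rate H' = pi_0*H(p01) + pi_1*H(p10) = 0.5146*1.0 + 0.4854*0.9977 = 0.9989

0.9989 bits/symbol


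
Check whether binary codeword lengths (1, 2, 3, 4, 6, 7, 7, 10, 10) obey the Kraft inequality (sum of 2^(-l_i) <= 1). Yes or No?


Kraft sum = sum(2^(-l_i)) = 0.9707, need <= 1. Result: satisfied (a binary prefix-free code with these lengths exists)

Yes


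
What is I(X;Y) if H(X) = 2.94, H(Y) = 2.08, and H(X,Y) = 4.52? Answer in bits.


I(X;Y) = H(X) + H(Y) - H(X,Y) = 2.94 + 2.08 - 4.52 = 0.5

0.5 bits


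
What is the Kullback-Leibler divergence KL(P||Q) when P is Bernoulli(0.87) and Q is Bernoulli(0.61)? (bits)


KL = p*log2(p/q) + (1-p)*log2((1-p)/(1-q)) = 0.87*log2(0.87/0.61) + 0.13*log2(0.13/0.39) = 0.2396

0.2396 bits


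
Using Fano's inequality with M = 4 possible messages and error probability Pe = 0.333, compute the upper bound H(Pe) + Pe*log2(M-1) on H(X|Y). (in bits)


H(Pe) = -Pe*log2(Pe) - (1-Pe)*log2(1-Pe) = -0.333*log2(0.333) - 0.667*log2(0.667) = 0.528273 + 0.389689 = 0.918. Pe*log2(M-1) = 0.333*log2(3) = 0.527793. Bound = H(Pe) + Pe*log2(M-1) = 0.528273 + 0.389689 + 0.527793 = 1.4458

1.4458 bits


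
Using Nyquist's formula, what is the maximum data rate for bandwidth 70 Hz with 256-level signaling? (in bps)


Rate = 2 * B * log2(M) = 2 * 70 * 8.0 = 1120.0

1120.0 bps


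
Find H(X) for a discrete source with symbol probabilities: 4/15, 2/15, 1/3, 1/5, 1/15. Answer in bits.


H = -sum(p_i * log2(p_i)). Terms: -(4/15)*log2(4/15) = 0.508504; -(2/15)*log2(2/15) = 0.387585; -(1/3)*log2(1/3) = 0.528321; -(1/5)*log2(1/5) = 0.464386; -(1/15)*log2(1/15) = 0.260459. H = 0.508504 + 0.387585 + 0.528321 + 0.464386 + 0.260459 = 2.1493

2.1493 bits


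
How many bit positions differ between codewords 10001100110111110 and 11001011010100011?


Count differing positions: . ^ . . . ^ ^ ^ ^ . . . ^ ^ ^ . ^ = 9 differences

9


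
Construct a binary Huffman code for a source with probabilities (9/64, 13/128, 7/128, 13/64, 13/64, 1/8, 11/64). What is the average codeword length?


Huffman construction (repeatedly merge the two least-probable nodes; each merge adds 1 bit to every symbol beneath it): 7/128 + 13/128 = 5/32; 1/8 + 9/64 = 17/64; 5/32 + 11/64 = 21/64; 13/64 + 13/64 = 13/32; 17/64 + 21/64 = 19/32; 13/32 + 19/32 = 1. Resulting codeword lengths (in the order the probabilities were given): (3, 4, 4, 2, 2, 3, 3). L_avg = sum(p_i * l_i) = 9/64*3 + 13/128*4 + 7/128*4 + 13/64*2 + 13/64*2 + 1/8*3 + 11/64*3 = 11/4 = 2.75

2.75 bits


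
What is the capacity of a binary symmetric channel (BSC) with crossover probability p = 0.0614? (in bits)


H(p) = -p*log2(p) - (1-p)*log2(1-p) = -0.0614*log2(0.0614) - 0.9386*log2(0.9386) = 0.247173 + 0.085805 = 0.333. C = 1 - H(p) = 1 - 0.333 = 0.667

0.667 bits


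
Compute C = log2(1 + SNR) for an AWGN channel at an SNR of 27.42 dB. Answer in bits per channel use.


SNR_linear = 10^(27.42/10) = 552.0774; C = log2(1 + SNR_linear) = log2(1 + 552.0774) = 9.1113

9.1113 bits/channel use


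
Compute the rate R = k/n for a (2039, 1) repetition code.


Rate = k/n = 1/2039

1/2039


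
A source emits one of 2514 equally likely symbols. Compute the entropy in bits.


H = log2(n) = log2(2514) = 11.2958

11.2958 bits


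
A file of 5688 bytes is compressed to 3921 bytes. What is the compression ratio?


Ratio = original / compressed = 5688 / 3921 = 1.4507

1.4507


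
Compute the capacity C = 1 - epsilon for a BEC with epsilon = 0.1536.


C = 1 - epsilon = 1 - 0.1536 = 0.8464

0.8464 bits


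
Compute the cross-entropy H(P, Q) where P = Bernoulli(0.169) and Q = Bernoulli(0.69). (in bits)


H(P,Q) = -p*log2(q) - (1-p)*log2(1-q). -0.169*log2(0.69) = 0.090471; -0.831*log2(0.31) = 1.404107. H(P,Q) = 0.090471 + 1.404107 = 1.4946

1.4946 bits


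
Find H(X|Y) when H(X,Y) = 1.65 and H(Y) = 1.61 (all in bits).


H(X|Y) = H(X,Y) - H(Y) = 1.65 - 1.61 = 0.04

0.04 bits


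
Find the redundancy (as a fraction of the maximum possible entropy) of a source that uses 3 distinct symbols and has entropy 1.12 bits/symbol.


H_max = log2(K) = log2(3) = 1.585 bits/symbol. Redundancy = 1 - H/H_max = 1 - 1.12/1.585 = 1 - 0.7066 = 0.2934

0.2934


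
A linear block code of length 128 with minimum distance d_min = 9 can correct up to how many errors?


Correction capability = floor((d-1)/2) = floor((9-1)/2) = 4

4 errors


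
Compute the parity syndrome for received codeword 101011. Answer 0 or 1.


Syndrome = XOR of all bits = 1 XOR 0 XOR 1 XOR 0 XOR 1 XOR 1 = 0

0


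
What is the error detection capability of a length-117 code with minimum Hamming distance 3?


Detection capability = d_min - 1 = 3 - 1 = 2

2 errors


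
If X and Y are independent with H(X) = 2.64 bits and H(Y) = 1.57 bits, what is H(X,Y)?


For independent variables, H(X,Y) = H(X) + H(Y) = 2.64 + 1.57 = 4.21

4.21 bits


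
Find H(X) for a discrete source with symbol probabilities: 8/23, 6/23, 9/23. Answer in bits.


H = -sum(p_i * log2(p_i)). Terms: -(8/23)*log2(8/23) = 0.529935; -(6/23)*log2(6/23) = 0.505722; -(9/23)*log2(9/23) = 0.529684. H = 0.529935 + 0.505722 + 0.529684 = 1.5653

1.5653 bits


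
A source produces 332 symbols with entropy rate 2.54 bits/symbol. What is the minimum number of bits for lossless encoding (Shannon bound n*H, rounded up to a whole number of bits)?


Minimum bits >= n * H = 332 * 2.54 = 843.28, rounded up to a whole number of bits = 844

844 bits


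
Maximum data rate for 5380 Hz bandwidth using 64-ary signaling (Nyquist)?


Rate = 2 * B * log2(M) = 2 * 5380 * 6.0 = 64560.0

64560.0 bps


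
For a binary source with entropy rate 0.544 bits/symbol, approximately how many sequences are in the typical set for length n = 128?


log2|A_typical| = nH = 128 * 0.544 = 69.632, so |A_typical| ~ 2^69.632 = 9.148e+20

9.148e+20


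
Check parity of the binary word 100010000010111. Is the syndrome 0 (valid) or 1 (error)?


Syndrome = XOR of all bits = 1 XOR 0 XOR 0 XOR 0 XOR 1 XOR 0 XOR 0 XOR 0 XOR 0 XOR 0 XOR 1 XOR 0 XOR 1 XOR 1 XOR 1 = 0

0


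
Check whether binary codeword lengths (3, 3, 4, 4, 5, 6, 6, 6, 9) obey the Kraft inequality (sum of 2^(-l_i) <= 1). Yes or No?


Kraft sum = sum(2^(-l_i)) = 0.4551, need <= 1. Result: satisfied (a binary prefix-free code with these lengths exists)

Yes


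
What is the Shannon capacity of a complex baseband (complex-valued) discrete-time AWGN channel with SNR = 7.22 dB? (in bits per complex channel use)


SNR_linear = 10^(7.22/10) = 5.2723; C = log2(1 + SNR_linear) = log2(1 + 5.2723) = 2.649

2.649 bits/channel use


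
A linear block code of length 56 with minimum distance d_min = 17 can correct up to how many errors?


Correction capability = floor((d-1)/2) = floor((17-1)/2) = 8

8 errors


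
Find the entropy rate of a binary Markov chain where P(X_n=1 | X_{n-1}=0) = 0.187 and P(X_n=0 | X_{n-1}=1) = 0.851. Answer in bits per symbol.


Stationary distribution: pi_0 = p10/(p01+p10) = 0.8198, pi_1 = 0.1802. Entropy rate H' = pi_0*H(p01) + pi_1*H(p10) = 0.8198*0.6952 + 0.1802*0.6073 = 0.6793

0.6793 bits/symbol


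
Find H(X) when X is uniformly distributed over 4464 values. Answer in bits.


H = log2(n) = log2(4464) = 12.1241

12.1241 bits


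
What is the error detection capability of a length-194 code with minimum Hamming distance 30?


Detection capability = d_min - 1 = 30 - 1 = 29

29 errors


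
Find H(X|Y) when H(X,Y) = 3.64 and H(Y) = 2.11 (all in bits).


H(X|Y) = H(X,Y) - H(Y) = 3.64 - 2.11 = 1.53

1.53 bits


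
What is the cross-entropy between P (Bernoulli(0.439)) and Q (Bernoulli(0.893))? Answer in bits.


H(P,Q) = -p*log2(q) - (1-p)*log2(1-q). -0.439*log2(0.893) = 0.071675; -0.561*log2(0.107) = 1.808842. H(P,Q) = 0.071675 + 1.808842 = 1.8805

1.8805 bits


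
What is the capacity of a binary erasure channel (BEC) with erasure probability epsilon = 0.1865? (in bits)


C = 1 - epsilon = 1 - 0.1865 = 0.8135

0.8135 bits


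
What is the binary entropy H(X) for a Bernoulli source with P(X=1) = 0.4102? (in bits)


H = -p*log2(p) - (1-p)*log2(1-p). -0.4102*log2(0.4102) = 0.527353; -0.5898*log2(0.5898) = 0.449252. H = 0.527353 + 0.449252 = 0.9766

0.9766 bits
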